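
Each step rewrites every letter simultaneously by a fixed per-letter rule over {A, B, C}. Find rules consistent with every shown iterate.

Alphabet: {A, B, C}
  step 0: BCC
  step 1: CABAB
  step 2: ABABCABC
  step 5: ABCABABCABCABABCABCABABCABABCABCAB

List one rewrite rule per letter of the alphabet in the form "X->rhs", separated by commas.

A->AB, B->C, C->AB

  step 1 ⇒ step 2: CABAB ⇒ AB·AB·C·AB·C
    A ↦ AB
    B ↦ C
    C ↦ AB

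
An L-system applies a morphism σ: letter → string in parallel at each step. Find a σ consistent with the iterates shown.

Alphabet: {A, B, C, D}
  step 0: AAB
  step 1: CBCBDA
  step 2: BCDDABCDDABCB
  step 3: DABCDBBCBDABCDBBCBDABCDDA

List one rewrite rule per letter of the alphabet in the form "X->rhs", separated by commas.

A->CB, B->DA, C->BCD, D->B

  step 2 ⇒ step 3: BCDDABCDDABCB ⇒ DA·BCD·B·B·CB·DA·BCD·B·B·CB·DA·BCD·DA
    A ↦ CB
    B ↦ DA
    C ↦ BCD
    D ↦ B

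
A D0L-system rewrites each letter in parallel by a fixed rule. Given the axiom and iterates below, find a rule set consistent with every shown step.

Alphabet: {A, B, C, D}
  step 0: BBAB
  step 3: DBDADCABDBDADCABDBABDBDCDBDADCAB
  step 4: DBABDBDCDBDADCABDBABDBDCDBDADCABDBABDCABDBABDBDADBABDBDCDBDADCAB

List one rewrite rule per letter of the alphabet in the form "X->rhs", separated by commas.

  step 3 ⇒ step 4: DBDADCABDBDADCABDBABDBDCDBDADCAB ⇒ DB·AB·DB·DC·DB·DA·DC·AB·DB·AB·DB·DC·DB·DA·DC·AB·DB·AB·DC·AB·DB·AB·DB·DA·DB·AB·DB·DC·DB·DA·DC·AB
    A ↦ DC
    B ↦ AB
    C ↦ DA
    D ↦ DB

A->DC, B->AB, C->DA, D->DB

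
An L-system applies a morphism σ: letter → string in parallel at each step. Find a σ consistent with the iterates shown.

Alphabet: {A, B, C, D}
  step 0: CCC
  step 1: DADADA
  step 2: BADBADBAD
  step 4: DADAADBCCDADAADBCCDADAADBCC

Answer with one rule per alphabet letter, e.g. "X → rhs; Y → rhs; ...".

  step 1 ⇒ step 2: DADADA ⇒ B·AD·B·AD·B·AD
    A ↦ AD
    D ↦ B
    B ↦ CC  (constrained at step 2)
  step 0 ⇒ step 1: CCC ⇒ DA·DA·DA
    C ↦ DA

A->AD, B->CC, C->DA, D->B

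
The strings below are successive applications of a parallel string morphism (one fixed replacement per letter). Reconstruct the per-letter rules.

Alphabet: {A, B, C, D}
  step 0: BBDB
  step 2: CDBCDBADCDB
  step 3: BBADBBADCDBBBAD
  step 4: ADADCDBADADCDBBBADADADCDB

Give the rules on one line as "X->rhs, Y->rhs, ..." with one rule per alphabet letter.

  step 3 ⇒ step 4: BBADBBADCDBBBAD ⇒ AD·AD·CD·B·AD·AD·CD·B·B·B·AD·AD·AD·CD·B
    A ↦ CD
    B ↦ AD
    C ↦ B
    D ↦ B

A->CD, B->AD, C->B, D->B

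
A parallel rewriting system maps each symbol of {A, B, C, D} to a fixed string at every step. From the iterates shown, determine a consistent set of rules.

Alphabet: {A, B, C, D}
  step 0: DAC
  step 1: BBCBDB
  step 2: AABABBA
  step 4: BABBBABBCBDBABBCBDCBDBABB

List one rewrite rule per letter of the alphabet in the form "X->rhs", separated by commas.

A->CBD, B->A, C->B, D->BB

  step 1 ⇒ step 2: BBCBDB ⇒ A·A·B·A·BB·A
    B ↦ A
    C ↦ B
    D ↦ BB
  step 0 ⇒ step 1: DAC ⇒ BB·CBD·B
    A ↦ CBD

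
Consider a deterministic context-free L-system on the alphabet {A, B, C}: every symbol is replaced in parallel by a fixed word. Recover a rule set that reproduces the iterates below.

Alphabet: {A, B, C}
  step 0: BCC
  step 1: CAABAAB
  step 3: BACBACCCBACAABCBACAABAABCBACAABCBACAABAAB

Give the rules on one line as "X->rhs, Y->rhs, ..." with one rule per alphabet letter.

A->BAC, B->C, C->AAB

  step 0 ⇒ step 1: BCC ⇒ C·AAB·AAB
    B ↦ C
    C ↦ AAB
    A ↦ BAC  (constrained at step 1)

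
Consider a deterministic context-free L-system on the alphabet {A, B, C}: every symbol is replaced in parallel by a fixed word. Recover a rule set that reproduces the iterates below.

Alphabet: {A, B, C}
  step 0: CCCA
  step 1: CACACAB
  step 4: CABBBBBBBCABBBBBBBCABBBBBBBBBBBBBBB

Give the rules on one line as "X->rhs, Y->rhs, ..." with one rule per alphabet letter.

A->B, B->BB, C->CA

  step 0 ⇒ step 1: CCCA ⇒ CA·CA·CA·B
    A ↦ B
    C ↦ CA
    B ↦ BB  (constrained at step 1)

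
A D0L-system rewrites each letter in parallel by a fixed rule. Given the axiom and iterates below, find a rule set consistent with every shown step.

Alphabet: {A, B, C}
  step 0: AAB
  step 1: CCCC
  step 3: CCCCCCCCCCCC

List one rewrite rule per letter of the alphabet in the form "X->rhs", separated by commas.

A->C, B->CC, C->AB

  step 0 ⇒ step 1: AAB ⇒ C·C·CC
    A ↦ C
    B ↦ CC
    C ↦ AB  (constrained at step 1)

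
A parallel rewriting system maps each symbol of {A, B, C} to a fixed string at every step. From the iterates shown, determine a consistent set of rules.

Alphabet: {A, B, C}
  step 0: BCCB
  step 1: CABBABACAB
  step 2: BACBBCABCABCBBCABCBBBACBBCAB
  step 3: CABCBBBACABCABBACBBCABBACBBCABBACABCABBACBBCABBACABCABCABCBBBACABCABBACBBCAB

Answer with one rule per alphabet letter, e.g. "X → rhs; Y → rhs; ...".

A->CBB, B->CAB, C->BA

  step 2 ⇒ step 3: BACBBCABCABCBBCABCBBBACBBCAB ⇒ CAB·CBB·BA·CAB·CAB·BA·CBB·CAB·BA·CBB·CAB·BA·CAB·CAB·BA·CBB·CAB·BA·CAB·CAB·CAB·CBB·BA·CAB·CAB·BA·CBB·CAB
    A ↦ CBB
    B ↦ CAB
    C ↦ BA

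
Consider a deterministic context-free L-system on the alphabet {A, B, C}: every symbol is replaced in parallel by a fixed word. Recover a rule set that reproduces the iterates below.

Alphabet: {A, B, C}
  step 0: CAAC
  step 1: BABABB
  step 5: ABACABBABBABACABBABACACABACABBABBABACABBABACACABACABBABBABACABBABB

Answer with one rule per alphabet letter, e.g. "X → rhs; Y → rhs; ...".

A->AB, B->AC, C->B

  step 0 ⇒ step 1: CAAC ⇒ B·AB·AB·B
    A ↦ AB
    C ↦ B
    B ↦ AC  (constrained at step 1)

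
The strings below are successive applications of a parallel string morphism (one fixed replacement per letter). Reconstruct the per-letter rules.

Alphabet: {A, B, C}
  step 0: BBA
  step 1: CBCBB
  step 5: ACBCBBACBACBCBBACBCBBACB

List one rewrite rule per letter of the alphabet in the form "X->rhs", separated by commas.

A->B, B->CB, C->A

  step 0 ⇒ step 1: BBA ⇒ CB·CB·B
    A ↦ B
    B ↦ CB
    C ↦ A  (constrained at step 1)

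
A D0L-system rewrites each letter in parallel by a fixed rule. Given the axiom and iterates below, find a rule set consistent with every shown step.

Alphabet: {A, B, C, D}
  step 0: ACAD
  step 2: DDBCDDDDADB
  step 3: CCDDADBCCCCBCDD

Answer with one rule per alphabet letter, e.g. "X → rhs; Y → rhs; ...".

  step 2 ⇒ step 3: DDBCDDDDADB ⇒ C·C·DD·ADB·C·C·C·C·B·C·DD
    A ↦ B
    B ↦ DD
    C ↦ ADB
    D ↦ C

A->B, B->DD, C->ADB, D->C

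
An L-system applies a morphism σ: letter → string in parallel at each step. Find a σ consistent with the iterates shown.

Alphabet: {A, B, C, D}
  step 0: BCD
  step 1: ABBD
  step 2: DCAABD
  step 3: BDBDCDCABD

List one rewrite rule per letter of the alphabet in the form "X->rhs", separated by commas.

  step 2 ⇒ step 3: DCAABD ⇒ BD·B·DC·DC·A·BD
    A ↦ DC
    B ↦ A
    C ↦ B
    D ↦ BD

A->DC, B->A, C->B, D->BD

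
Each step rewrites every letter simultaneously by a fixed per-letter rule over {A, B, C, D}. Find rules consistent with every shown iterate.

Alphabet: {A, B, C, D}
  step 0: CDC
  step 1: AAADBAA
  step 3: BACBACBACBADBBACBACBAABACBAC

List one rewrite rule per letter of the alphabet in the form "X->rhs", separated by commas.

  step 0 ⇒ step 1: CDC ⇒ AA·ADB·AA
    C ↦ AA
    D ↦ ADB
    A ↦ B  (constrained at step 1)
    B ↦ BAC  (constrained at step 1)

A->B, B->BAC, C->AA, D->ADB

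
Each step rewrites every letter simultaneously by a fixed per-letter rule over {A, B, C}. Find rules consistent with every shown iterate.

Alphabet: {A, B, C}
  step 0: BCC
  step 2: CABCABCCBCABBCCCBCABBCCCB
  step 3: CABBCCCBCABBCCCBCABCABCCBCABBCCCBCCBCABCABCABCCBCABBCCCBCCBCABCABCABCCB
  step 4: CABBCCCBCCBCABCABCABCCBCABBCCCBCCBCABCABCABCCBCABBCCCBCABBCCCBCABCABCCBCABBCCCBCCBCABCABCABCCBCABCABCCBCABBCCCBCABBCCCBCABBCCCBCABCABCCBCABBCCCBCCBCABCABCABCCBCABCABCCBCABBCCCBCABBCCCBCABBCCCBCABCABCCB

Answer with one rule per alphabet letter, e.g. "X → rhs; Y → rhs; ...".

A->BC, B->CCB, C->CAB

  step 3 ⇒ step 4: CABBCCCBCABBCCCBCABCABCCBCABBCCCBCCBCABCABCABCCBCABBCCCBCCBCABCABCABCCB ⇒ CAB·BC·CCB·CCB·CAB·CAB·CAB·CCB·CAB·BC·CCB·CCB·CAB·CAB·CAB·CCB·CAB·BC·CCB·CAB·BC·CCB·CAB·CAB·CCB·CAB·BC·CCB·CCB·CAB·CAB·CAB·CCB·CAB·CAB·CCB·CAB·BC·CCB·CAB·BC·CCB·CAB·BC·CCB·CAB·CAB·CCB·CAB·BC·CCB·CCB·CAB·CAB·CAB·CCB·CAB·CAB·CCB·CAB·BC·CCB·CAB·BC·CCB·CAB·BC·CCB·CAB·CAB·CCB
    A ↦ BC
    B ↦ CCB
    C ↦ CAB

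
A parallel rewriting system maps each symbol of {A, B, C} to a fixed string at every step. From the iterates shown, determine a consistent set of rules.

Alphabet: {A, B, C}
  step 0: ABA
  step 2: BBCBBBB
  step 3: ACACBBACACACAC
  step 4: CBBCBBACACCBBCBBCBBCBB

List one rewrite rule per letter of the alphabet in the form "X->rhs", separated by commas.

A->C, B->AC, C->BB

  step 3 ⇒ step 4: ACACBBACACACAC ⇒ C·BB·C·BB·AC·AC·C·BB·C·BB·C·BB·C·BB
    A ↦ C
    B ↦ AC
    C ↦ BB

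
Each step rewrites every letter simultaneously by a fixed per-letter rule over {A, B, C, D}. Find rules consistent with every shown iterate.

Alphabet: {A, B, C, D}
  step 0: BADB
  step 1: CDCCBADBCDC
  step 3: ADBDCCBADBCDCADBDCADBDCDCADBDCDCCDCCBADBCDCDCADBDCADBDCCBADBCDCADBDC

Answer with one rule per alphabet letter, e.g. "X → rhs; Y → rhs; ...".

A->CB, B->CDC, C->DC, D->ADB

  step 0 ⇒ step 1: BADB ⇒ CDC·CB·ADB·CDC
    A ↦ CB
    B ↦ CDC
    D ↦ ADB
    C ↦ DC  (constrained at step 1)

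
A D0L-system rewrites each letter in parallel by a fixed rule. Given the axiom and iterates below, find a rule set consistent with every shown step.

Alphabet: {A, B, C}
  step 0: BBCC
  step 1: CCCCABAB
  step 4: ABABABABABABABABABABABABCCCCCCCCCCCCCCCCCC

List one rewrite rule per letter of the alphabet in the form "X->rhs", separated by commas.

  step 0 ⇒ step 1: BBCC ⇒ CC·CC·AB·AB
    B ↦ CC
    C ↦ AB
    A ↦ C  (constrained at step 1)

A->C, B->CC, C->AB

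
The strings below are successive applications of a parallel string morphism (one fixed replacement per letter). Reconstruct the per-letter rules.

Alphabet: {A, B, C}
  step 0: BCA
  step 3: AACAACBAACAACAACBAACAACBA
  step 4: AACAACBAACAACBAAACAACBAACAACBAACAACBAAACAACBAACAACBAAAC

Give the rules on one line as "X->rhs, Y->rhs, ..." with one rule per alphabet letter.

A->AAC, B->A, C->B

  step 3 ⇒ step 4: AACAACBAACAACAACBAACAACBA ⇒ AAC·AAC·B·AAC·AAC·B·A·AAC·AAC·B·AAC·AAC·B·AAC·AAC·B·A·AAC·AAC·B·AAC·AAC·B·A·AAC
    A ↦ AAC
    B ↦ A
    C ↦ B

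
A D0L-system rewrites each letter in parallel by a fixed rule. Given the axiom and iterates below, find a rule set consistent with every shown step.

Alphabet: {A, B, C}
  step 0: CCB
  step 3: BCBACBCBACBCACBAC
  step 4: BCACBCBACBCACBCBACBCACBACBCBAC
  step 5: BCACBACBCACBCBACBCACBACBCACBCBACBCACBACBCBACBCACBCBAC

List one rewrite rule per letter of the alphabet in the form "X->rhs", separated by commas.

A->B, B->BC, C->AC

  step 4 ⇒ step 5: BCACBCBACBCACBCBACBCACBACBCBAC ⇒ BC·AC·B·AC·BC·AC·BC·B·AC·BC·AC·B·AC·BC·AC·BC·B·AC·BC·AC·B·AC·BC·B·AC·BC·AC·BC·B·AC
    A ↦ B
    B ↦ BC
    C ↦ AC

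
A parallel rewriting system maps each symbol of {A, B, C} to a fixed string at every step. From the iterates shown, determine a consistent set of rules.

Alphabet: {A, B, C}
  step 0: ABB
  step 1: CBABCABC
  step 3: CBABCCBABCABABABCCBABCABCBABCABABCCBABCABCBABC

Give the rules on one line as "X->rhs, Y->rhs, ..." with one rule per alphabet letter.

  step 0 ⇒ step 1: ABB ⇒ CB·ABC·ABC
    A ↦ CB
    B ↦ ABC
    C ↦ AB  (constrained at step 1)

A->CB, B->ABC, C->AB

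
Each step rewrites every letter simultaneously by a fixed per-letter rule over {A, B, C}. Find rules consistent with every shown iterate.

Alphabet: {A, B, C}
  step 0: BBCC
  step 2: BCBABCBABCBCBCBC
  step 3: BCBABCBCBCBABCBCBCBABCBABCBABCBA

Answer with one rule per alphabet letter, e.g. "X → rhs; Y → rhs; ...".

A->BC, B->BC, C->BA

  step 2 ⇒ step 3: BCBABCBABCBCBCBC ⇒ BC·BA·BC·BC·BC·BA·BC·BC·BC·BA·BC·BA·BC·BA·BC·BA
    A ↦ BC
    B ↦ BC
    C ↦ BA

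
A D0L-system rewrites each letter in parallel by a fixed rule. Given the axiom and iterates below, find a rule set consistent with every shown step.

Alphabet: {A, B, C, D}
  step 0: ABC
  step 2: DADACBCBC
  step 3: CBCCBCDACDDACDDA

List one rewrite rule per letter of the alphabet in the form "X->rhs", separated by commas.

  step 2 ⇒ step 3: DADACBCBC ⇒ CB·C·CB·C·DA·CD·DA·CD·DA
    A ↦ C
    B ↦ CD
    C ↦ DA
    D ↦ CB

A->C, B->CD, C->DA, D->CB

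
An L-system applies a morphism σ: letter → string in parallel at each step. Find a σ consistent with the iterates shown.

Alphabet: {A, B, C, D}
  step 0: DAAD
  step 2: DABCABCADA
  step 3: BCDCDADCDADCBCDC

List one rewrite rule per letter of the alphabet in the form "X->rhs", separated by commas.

  step 2 ⇒ step 3: DABCABCADA ⇒ BC·DC·D·A·DC·D·A·DC·BC·DC
    A ↦ DC
    B ↦ D
    C ↦ A
    D ↦ BC

A->DC, B->D, C->A, D->BC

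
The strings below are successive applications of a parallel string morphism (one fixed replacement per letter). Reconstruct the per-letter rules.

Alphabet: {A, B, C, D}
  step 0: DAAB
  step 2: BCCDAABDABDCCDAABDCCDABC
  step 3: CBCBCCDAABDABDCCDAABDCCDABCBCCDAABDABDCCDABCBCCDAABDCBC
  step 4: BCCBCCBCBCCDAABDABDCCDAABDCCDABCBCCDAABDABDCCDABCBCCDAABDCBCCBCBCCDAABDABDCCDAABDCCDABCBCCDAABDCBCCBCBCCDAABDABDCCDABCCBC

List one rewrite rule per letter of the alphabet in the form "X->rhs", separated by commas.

A->ABD, B->C, C->BC, D->CDA

  step 3 ⇒ step 4: CBCBCCDAABDABDCCDAABDCCDABCBCCDAABDABDCCDABCBCCDAABDCBC ⇒ BC·C·BC·C·BC·BC·CDA·ABD·ABD·C·CDA·ABD·C·CDA·BC·BC·CDA·ABD·ABD·C·CDA·BC·BC·CDA·ABD·C·BC·C·BC·BC·CDA·ABD·ABD·C·CDA·ABD·C·CDA·BC·BC·CDA·ABD·C·BC·C·BC·BC·CDA·ABD·ABD·C·CDA·BC·C·BC
    A ↦ ABD
    B ↦ C
    C ↦ BC
    D ↦ CDA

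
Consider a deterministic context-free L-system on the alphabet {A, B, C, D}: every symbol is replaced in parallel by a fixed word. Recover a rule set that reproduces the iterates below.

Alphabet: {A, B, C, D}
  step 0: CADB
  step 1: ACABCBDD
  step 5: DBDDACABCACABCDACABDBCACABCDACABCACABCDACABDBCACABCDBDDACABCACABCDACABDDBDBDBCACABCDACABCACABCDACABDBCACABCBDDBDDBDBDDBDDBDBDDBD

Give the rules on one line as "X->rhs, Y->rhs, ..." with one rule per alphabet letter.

  step 0 ⇒ step 1: CADB ⇒ ACA·BC·BD·D
    A ↦ BC
    B ↦ D
    C ↦ ACA
    D ↦ BD

A->BC, B->D, C->ACA, D->BD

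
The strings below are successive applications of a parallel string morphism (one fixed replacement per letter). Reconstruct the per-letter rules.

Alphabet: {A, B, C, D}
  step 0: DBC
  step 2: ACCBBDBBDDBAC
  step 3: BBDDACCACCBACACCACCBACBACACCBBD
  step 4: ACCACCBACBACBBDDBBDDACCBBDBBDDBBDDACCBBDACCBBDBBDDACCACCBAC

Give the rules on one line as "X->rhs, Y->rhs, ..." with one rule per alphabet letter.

  step 3 ⇒ step 4: BBDDACCACCBACACCACCBACBACACCBBD ⇒ ACC·ACC·BAC·BAC·BB·D·D·BB·D·D·ACC·BB·D·BB·D·D·BB·D·D·ACC·BB·D·ACC·BB·D·BB·D·D·ACC·ACC·BAC
    A ↦ BB
    B ↦ ACC
    C ↦ D
    D ↦ BAC

A->BB, B->ACC, C->D, D->BAC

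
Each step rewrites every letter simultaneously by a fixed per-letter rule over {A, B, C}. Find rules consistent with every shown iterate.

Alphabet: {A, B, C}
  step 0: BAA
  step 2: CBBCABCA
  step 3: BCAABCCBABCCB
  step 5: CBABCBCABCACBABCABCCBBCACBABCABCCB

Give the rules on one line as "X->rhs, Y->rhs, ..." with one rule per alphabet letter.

  step 2 ⇒ step 3: CBBCABCA ⇒ BC·A·A·BC·CB·A·BC·CB
    A ↦ CB
    B ↦ A
    C ↦ BC

A->CB, B->A, C->BC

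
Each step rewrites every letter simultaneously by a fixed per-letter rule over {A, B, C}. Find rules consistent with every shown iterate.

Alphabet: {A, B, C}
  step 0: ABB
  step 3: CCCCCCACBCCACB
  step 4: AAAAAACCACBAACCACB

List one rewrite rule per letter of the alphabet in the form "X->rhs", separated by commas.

A->CC, B->CB, C->A

  step 3 ⇒ step 4: CCCCCCACBCCACB ⇒ A·A·A·A·A·A·CC·A·CB·A·A·CC·A·CB
    A ↦ CC
    B ↦ CB
    C ↦ A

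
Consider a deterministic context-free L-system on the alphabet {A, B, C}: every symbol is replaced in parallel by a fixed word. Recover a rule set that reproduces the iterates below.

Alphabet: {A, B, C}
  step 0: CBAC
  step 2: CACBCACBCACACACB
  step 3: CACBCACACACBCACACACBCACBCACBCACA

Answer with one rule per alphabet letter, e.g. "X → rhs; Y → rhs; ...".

  step 2 ⇒ step 3: CACBCACBCACACACB ⇒ CA·CB·CA·CA·CA·CB·CA·CA·CA·CB·CA·CB·CA·CB·CA·CA
    A ↦ CB
    B ↦ CA
    C ↦ CA

A->CB, B->CA, C->CA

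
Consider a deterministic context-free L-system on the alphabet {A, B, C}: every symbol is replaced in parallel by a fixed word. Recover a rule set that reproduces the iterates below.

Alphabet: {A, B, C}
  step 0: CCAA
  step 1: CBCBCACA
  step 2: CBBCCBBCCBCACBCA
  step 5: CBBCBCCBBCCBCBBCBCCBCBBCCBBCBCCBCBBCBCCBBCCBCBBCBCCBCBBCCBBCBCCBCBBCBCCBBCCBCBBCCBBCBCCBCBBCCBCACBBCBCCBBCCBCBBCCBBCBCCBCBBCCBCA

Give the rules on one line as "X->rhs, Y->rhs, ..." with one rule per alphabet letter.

A->CA, B->BC, C->CB

  step 1 ⇒ step 2: CBCBCACA ⇒ CB·BC·CB·BC·CB·CA·CB·CA
    A ↦ CA
    B ↦ BC
    C ↦ CB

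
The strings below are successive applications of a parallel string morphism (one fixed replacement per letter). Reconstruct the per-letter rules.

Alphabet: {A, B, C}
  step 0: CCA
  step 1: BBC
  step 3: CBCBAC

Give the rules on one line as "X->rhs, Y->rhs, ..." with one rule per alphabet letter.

  step 0 ⇒ step 1: CCA ⇒ B·B·C
    A ↦ C
    C ↦ B
    B ↦ AC  (constrained at step 1)

A->C, B->AC, C->B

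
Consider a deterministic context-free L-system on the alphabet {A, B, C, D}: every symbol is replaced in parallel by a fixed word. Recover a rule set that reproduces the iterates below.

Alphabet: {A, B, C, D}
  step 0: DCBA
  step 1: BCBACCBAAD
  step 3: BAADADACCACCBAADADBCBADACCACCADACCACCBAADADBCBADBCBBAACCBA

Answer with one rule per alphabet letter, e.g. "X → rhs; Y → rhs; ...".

  step 0 ⇒ step 1: DCBA ⇒ BCB·ACC·BA·AD
    A ↦ AD
    B ↦ BA
    C ↦ ACC
    D ↦ BCB

A->AD, B->BA, C->ACC, D->BCB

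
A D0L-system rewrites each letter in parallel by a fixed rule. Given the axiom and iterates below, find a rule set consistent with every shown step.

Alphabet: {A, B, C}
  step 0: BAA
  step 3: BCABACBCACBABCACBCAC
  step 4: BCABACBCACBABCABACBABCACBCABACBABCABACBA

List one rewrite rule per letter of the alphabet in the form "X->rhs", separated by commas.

  step 3 ⇒ step 4: BCABACBCACBABCACBCAC ⇒ BCA·BA·C·BCA·C·BA·BCA·BA·C·BA·BCA·C·BCA·BA·C·BA·BCA·BA·C·BA
    A ↦ C
    B ↦ BCA
    C ↦ BA

A->C, B->BCA, C->BA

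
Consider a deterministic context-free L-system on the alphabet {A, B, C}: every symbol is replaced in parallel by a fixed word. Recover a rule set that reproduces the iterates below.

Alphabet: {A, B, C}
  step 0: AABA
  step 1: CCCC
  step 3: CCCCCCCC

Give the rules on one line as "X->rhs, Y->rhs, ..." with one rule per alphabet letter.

A->C, B->C, C->AB

  step 0 ⇒ step 1: AABA ⇒ C·C·C·C
    A ↦ C
    B ↦ C
    C ↦ AB  (constrained at step 1)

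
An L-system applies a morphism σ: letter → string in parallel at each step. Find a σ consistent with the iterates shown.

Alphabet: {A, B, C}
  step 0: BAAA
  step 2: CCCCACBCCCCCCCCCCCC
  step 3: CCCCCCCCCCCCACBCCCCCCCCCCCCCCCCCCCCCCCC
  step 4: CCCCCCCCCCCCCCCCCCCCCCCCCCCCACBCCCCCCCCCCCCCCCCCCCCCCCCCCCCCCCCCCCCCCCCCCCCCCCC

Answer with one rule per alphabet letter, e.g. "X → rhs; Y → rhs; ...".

  step 3 ⇒ step 4: CCCCCCCCCCCCACBCCCCCCCCCCCCCCCCCCCCCCCC ⇒ CC·CC·CC·CC·CC·CC·CC·CC·CC·CC·CC·CC·CC·CC·ACB·CC·CC·CC·CC·CC·CC·CC·CC·CC·CC·CC·CC·CC·CC·CC·CC·CC·CC·CC·CC·CC·CC·CC·CC
    A ↦ CC
    B ↦ ACB
    C ↦ CC

A->CC, B->ACB, C->CC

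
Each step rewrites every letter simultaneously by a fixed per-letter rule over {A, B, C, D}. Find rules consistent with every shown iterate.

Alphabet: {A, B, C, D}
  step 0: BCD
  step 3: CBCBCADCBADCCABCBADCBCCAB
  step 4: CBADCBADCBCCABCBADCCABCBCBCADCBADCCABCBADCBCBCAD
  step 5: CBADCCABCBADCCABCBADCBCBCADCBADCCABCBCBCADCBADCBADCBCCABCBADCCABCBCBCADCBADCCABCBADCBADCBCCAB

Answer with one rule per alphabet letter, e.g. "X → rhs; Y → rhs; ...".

  step 4 ⇒ step 5: CBADCBADCBCCABCBADCCABCBCBCADCBADCCABCBADCBCBCAD ⇒ CB·AD·C·CAB·CB·AD·C·CAB·CB·AD·CB·CB·C·AD·CB·AD·C·CAB·CB·CB·C·AD·CB·AD·CB·AD·CB·C·CAB·CB·AD·C·CAB·CB·CB·C·AD·CB·AD·C·CAB·CB·AD·CB·AD·CB·C·CAB
    A ↦ C
    B ↦ AD
    C ↦ CB
    D ↦ CAB

A->C, B->AD, C->CB, D->CAB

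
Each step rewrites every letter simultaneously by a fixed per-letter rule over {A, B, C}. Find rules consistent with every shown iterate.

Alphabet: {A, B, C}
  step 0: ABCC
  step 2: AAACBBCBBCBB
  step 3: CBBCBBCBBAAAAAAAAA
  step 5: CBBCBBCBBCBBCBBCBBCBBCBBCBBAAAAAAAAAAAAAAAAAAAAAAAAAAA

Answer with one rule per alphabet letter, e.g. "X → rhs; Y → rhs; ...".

  step 2 ⇒ step 3: AAACBBCBBCBB ⇒ CBB·CBB·CBB·A·A·A·A·A·A·A·A·A
    A ↦ CBB
    B ↦ A
    C ↦ A

A->CBB, B->A, C->A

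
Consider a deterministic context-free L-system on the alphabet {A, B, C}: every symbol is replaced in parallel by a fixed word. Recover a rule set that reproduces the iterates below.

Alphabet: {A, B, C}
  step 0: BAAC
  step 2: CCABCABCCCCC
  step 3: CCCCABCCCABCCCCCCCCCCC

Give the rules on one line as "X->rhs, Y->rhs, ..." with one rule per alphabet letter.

A->AB, B->C, C->CC

  step 2 ⇒ step 3: CCABCABCCCCC ⇒ CC·CC·AB·C·CC·AB·C·CC·CC·CC·CC·CC
    A ↦ AB
    B ↦ C
    C ↦ CC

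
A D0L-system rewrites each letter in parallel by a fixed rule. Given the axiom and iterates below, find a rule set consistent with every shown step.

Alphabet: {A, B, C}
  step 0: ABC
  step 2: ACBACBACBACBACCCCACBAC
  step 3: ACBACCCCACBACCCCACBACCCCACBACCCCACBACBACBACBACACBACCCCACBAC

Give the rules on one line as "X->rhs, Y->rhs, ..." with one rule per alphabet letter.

  step 2 ⇒ step 3: ACBACBACBACBACCCCACBAC ⇒ AC·BAC·CCC·AC·BAC·CCC·AC·BAC·CCC·AC·BAC·CCC·AC·BAC·BAC·BAC·BAC·AC·BAC·CCC·AC·BAC
    A ↦ AC
    B ↦ CCC
    C ↦ BAC

A->AC, B->CCC, C->BAC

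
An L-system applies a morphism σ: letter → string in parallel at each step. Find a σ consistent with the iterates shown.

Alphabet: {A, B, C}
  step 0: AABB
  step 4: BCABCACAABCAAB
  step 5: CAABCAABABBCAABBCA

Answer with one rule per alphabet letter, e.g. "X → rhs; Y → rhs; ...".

  step 4 ⇒ step 5: BCABCACAABCAAB ⇒ CA·A·B·CA·A·B·A·B·B·CA·A·B·B·CA
    A ↦ B
    B ↦ CA
    C ↦ A

A->B, B->CA, C->A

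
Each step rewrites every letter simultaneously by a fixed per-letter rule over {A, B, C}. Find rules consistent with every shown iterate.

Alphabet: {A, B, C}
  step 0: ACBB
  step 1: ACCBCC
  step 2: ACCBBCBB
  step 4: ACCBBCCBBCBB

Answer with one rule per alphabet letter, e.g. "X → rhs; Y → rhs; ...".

A->ACC, B->C, C->B

  step 1 ⇒ step 2: ACCBCC ⇒ ACC·B·B·C·B·B
    A ↦ ACC
    B ↦ C
    C ↦ B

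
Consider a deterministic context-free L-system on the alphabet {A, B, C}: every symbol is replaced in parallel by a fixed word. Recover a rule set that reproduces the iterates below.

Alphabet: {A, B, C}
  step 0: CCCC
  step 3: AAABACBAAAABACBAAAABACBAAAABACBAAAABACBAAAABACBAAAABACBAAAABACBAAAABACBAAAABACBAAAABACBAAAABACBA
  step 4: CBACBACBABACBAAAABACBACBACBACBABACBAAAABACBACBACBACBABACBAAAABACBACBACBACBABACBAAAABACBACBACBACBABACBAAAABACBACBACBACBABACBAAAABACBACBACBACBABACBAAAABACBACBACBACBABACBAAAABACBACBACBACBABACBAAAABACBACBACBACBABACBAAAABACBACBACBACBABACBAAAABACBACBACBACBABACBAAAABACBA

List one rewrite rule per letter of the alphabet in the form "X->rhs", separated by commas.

  step 3 ⇒ step 4: AAABACBAAAABACBAAAABACBAAAABACBAAAABACBAAAABACBAAAABACBAAAABACBAAAABACBAAAABACBAAAABACBAAAABACBA ⇒ CBA·CBA·CBA·BA·CBA·AAA·BA·CBA·CBA·CBA·CBA·BA·CBA·AAA·BA·CBA·CBA·CBA·CBA·BA·CBA·AAA·BA·CBA·CBA·CBA·CBA·BA·CBA·AAA·BA·CBA·CBA·CBA·CBA·BA·CBA·AAA·BA·CBA·CBA·CBA·CBA·BA·CBA·AAA·BA·CBA·CBA·CBA·CBA·BA·CBA·AAA·BA·CBA·CBA·CBA·CBA·BA·CBA·AAA·BA·CBA·CBA·CBA·CBA·BA·CBA·AAA·BA·CBA·CBA·CBA·CBA·BA·CBA·AAA·BA·CBA·CBA·CBA·CBA·BA·CBA·AAA·BA·CBA·CBA·CBA·CBA·BA·CBA·AAA·BA·CBA
    A ↦ CBA
    B ↦ BA
    C ↦ AAA

A->CBA, B->BA, C->AAA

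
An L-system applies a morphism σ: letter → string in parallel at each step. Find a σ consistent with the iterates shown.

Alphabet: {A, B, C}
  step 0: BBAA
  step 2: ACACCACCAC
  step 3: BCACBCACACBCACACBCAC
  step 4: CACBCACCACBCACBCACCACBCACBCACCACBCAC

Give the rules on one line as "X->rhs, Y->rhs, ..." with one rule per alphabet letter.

A->BC, B->C, C->AC

  step 3 ⇒ step 4: BCACBCACACBCACACBCAC ⇒ C·AC·BC·AC·C·AC·BC·AC·BC·AC·C·AC·BC·AC·BC·AC·C·AC·BC·AC
    A ↦ BC
    B ↦ C
    C ↦ AC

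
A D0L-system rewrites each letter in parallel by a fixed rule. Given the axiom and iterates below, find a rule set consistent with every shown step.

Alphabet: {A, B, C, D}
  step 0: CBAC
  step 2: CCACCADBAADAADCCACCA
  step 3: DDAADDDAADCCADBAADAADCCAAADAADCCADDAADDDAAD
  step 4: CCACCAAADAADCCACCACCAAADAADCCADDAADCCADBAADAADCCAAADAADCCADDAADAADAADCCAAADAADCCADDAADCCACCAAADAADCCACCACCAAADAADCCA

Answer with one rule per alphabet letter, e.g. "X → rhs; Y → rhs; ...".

A->AAD, B->DB, C->D, D->CCA

  step 3 ⇒ step 4: DDAADDDAADCCADBAADAADCCAAADAADCCADDAADDDAAD ⇒ CCA·CCA·AAD·AAD·CCA·CCA·CCA·AAD·AAD·CCA·D·D·AAD·CCA·DB·AAD·AAD·CCA·AAD·AAD·CCA·D·D·AAD·AAD·AAD·CCA·AAD·AAD·CCA·D·D·AAD·CCA·CCA·AAD·AAD·CCA·CCA·CCA·AAD·AAD·CCA
    A ↦ AAD
    B ↦ DB
    C ↦ D
    D ↦ CCA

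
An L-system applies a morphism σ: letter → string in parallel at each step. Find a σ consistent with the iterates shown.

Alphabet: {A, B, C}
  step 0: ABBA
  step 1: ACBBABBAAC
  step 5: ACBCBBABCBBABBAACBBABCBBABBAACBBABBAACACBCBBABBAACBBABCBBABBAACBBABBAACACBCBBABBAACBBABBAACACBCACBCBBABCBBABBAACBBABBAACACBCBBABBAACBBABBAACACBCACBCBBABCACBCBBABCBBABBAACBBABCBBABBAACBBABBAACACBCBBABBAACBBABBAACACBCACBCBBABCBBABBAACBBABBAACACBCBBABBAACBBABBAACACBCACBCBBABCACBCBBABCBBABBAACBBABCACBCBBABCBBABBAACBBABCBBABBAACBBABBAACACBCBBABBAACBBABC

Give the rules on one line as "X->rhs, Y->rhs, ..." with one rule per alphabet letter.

A->AC, B->BBA, C->BC

  step 0 ⇒ step 1: ABBA ⇒ AC·BBA·BBA·AC
    A ↦ AC
    B ↦ BBA
    C ↦ BC  (constrained at step 1)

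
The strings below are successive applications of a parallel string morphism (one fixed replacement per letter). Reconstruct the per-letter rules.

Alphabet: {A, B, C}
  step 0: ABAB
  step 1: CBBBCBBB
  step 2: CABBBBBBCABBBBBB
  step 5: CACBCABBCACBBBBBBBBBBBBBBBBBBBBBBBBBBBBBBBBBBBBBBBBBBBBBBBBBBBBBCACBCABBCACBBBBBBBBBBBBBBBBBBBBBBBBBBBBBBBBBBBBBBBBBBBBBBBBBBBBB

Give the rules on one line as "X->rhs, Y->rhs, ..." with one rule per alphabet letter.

A->CB, B->BB, C->CA

  step 1 ⇒ step 2: CBBBCBBB ⇒ CA·BB·BB·BB·CA·BB·BB·BB
    B ↦ BB
    C ↦ CA
  step 0 ⇒ step 1: ABAB ⇒ CB·BB·CB·BB
    A ↦ CB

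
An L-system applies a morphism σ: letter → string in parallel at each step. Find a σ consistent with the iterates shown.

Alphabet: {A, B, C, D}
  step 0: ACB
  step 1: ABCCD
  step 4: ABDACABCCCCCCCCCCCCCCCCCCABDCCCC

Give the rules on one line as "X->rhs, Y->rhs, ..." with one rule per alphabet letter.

A->AB, B->D, C->CC, D->AC

  step 0 ⇒ step 1: ACB ⇒ AB·CC·D
    A ↦ AB
    B ↦ D
    C ↦ CC
    D ↦ AC  (constrained at step 1)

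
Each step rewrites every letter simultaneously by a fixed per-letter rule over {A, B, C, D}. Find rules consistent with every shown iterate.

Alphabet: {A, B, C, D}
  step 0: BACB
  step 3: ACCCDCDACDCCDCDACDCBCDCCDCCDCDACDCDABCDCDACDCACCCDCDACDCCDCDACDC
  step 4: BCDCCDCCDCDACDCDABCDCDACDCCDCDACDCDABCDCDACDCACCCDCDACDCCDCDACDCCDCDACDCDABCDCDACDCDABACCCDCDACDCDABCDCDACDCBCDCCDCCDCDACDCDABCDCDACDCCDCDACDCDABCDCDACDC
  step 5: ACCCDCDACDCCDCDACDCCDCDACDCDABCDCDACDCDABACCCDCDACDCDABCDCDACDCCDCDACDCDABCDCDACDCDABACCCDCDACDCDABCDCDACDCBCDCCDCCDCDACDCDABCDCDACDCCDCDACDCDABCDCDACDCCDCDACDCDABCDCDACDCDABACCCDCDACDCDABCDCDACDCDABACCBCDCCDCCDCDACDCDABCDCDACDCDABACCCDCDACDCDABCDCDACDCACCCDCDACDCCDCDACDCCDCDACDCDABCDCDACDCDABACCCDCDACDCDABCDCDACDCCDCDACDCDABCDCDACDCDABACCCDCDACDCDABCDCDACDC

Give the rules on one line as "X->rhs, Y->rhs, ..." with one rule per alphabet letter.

  step 4 ⇒ step 5: BCDCCDCCDCDACDCDABCDCDACDCCDCDACDCDABCDCDACDCACCCDCDACDCCDCDACDCCDCDACDCDABCDCDACDCDABACCCDCDACDCDABCDCDACDCBCDCCDCCDCDACDCDABCDCDACDCCDCDACDCDABCDCDACDC ⇒ ACC·CDC·DA·CDC·CDC·DA·CDC·CDC·DA·CDC·DA·B·CDC·DA·CDC·DA·B·ACC·CDC·DA·CDC·DA·B·CDC·DA·CDC·CDC·DA·CDC·DA·B·CDC·DA·CDC·DA·B·ACC·CDC·DA·CDC·DA·B·CDC·DA·CDC·B·CDC·CDC·CDC·DA·CDC·DA·B·CDC·DA·CDC·CDC·DA·CDC·DA·B·CDC·DA·CDC·CDC·DA·CDC·DA·B·CDC·DA·CDC·DA·B·ACC·CDC·DA·CDC·DA·B·CDC·DA·CDC·DA·B·ACC·B·CDC·CDC·CDC·DA·CDC·DA·B·CDC·DA·CDC·DA·B·ACC·CDC·DA·CDC·DA·B·CDC·DA·CDC·ACC·CDC·DA·CDC·CDC·DA·CDC·CDC·DA·CDC·DA·B·CDC·DA·CDC·DA·B·ACC·CDC·DA·CDC·DA·B·CDC·DA·CDC·CDC·DA·CDC·DA·B·CDC·DA·CDC·DA·B·ACC·CDC·DA·CDC·DA·B·CDC·DA·CDC
    A ↦ B
    B ↦ ACC
    C ↦ CDC
    D ↦ DA

A->B, B->ACC, C->CDC, D->DA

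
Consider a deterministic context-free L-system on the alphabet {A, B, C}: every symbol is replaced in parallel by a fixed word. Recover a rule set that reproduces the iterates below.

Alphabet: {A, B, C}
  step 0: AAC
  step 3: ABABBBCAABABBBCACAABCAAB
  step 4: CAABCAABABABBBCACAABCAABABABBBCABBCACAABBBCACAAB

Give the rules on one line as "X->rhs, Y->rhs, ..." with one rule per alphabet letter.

  step 3 ⇒ step 4: ABABBBCAABABBBCACAABCAAB ⇒ CA·AB·CA·AB·AB·AB·BB·CA·CA·AB·CA·AB·AB·AB·BB·CA·BB·CA·CA·AB·BB·CA·CA·AB
    A ↦ CA
    B ↦ AB
    C ↦ BB

A->CA, B->AB, C->BB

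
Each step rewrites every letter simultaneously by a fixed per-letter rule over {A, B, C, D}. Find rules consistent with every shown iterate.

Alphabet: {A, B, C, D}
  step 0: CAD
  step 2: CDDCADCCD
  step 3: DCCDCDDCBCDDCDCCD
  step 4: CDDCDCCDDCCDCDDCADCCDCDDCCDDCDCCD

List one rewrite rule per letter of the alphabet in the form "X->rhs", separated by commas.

A->B, B->A, C->DC, D->CD

  step 3 ⇒ step 4: DCCDCDDCBCDDCDCCD ⇒ CD·DC·DC·CD·DC·CD·CD·DC·A·DC·CD·CD·DC·CD·DC·DC·CD
    B ↦ A
    C ↦ DC
    D ↦ CD
  step 2 ⇒ step 3: CDDCADCCD ⇒ DC·CD·CD·DC·B·CD·DC·DC·CD
    A ↦ B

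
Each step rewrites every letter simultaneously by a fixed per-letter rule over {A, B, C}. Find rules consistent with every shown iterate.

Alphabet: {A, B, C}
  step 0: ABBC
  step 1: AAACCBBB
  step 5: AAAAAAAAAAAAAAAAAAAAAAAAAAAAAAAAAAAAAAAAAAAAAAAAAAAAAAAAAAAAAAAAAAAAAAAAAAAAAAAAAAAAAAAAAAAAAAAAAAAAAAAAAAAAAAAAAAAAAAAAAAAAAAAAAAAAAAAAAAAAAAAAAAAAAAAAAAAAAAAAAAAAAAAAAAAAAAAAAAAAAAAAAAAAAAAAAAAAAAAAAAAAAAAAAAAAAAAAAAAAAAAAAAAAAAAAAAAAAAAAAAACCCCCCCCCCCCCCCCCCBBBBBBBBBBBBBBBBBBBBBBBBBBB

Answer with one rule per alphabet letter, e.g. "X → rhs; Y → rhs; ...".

  step 0 ⇒ step 1: ABBC ⇒ AAA·C·C·BBB
    A ↦ AAA
    B ↦ C
    C ↦ BBB

A->AAA, B->C, C->BBB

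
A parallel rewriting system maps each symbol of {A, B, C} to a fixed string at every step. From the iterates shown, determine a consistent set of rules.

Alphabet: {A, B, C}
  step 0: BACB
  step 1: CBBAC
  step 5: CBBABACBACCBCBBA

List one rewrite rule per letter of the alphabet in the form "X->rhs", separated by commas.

A->B, B->C, C->BA

  step 0 ⇒ step 1: BACB ⇒ C·B·BA·C
    A ↦ B
    B ↦ C
    C ↦ BA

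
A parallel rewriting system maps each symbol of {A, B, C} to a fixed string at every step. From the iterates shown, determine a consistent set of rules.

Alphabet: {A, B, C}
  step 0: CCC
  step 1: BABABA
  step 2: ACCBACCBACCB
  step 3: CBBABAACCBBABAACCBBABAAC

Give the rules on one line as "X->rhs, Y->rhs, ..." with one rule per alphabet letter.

  step 2 ⇒ step 3: ACCBACCBACCB ⇒ CB·BA·BA·AC·CB·BA·BA·AC·CB·BA·BA·AC
    A ↦ CB
    B ↦ AC
    C ↦ BA

A->CB, B->AC, C->BA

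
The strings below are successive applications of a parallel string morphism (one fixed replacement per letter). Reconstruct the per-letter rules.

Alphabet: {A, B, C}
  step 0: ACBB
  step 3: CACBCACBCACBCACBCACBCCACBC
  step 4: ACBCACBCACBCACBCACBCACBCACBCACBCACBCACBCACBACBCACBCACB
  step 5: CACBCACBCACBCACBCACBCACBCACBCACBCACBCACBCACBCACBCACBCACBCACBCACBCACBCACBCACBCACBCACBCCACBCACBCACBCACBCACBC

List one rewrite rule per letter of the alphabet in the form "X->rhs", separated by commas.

A->C, B->C, C->ACB

  step 4 ⇒ step 5: ACBCACBCACBCACBCACBCACBCACBCACBCACBCACBCACBACBCACBCACB ⇒ C·ACB·C·ACB·C·ACB·C·ACB·C·ACB·C·ACB·C·ACB·C·ACB·C·ACB·C·ACB·C·ACB·C·ACB·C·ACB·C·ACB·C·ACB·C·ACB·C·ACB·C·ACB·C·ACB·C·ACB·C·ACB·C·C·ACB·C·ACB·C·ACB·C·ACB·C·ACB·C
    A ↦ C
    B ↦ C
    C ↦ ACB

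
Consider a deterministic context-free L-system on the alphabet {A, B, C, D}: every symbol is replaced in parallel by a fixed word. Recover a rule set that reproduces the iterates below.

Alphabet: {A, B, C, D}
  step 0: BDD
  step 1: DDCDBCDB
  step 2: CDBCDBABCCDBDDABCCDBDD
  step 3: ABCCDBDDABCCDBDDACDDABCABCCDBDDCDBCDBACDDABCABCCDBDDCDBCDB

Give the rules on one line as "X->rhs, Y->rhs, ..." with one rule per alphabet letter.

A->AC, B->DD, C->ABC, D->CDB

  step 2 ⇒ step 3: CDBCDBABCCDBDDABCCDBDD ⇒ ABC·CDB·DD·ABC·CDB·DD·AC·DD·ABC·ABC·CDB·DD·CDB·CDB·AC·DD·ABC·ABC·CDB·DD·CDB·CDB
    A ↦ AC
    B ↦ DD
    C ↦ ABC
    D ↦ CDB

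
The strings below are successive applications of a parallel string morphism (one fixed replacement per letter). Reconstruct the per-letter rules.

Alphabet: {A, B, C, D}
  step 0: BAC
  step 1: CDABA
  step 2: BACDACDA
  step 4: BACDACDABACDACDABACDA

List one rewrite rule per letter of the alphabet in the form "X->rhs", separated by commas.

  step 1 ⇒ step 2: CDABA ⇒ BA·C·DA·C·DA
    A ↦ DA
    B ↦ C
    C ↦ BA
    D ↦ C

A->DA, B->C, C->BA, D->C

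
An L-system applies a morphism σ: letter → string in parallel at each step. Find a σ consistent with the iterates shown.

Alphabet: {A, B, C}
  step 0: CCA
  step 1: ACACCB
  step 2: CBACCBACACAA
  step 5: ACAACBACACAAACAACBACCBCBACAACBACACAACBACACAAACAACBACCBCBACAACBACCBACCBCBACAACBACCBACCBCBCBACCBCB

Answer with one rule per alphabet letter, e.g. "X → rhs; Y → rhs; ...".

  step 1 ⇒ step 2: ACACCB ⇒ CB·AC·CB·AC·AC·AA
    A ↦ CB
    B ↦ AA
    C ↦ AC

A->CB, B->AA, C->AC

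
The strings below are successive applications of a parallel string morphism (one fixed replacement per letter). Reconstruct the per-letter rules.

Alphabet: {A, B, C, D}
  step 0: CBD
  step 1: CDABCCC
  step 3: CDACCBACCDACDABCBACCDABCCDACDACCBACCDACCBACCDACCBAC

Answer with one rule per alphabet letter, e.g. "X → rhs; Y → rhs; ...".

A->BAC, B->BC, C->CDA, D->CC

  step 0 ⇒ step 1: CBD ⇒ CDA·BC·CC
    B ↦ BC
    C ↦ CDA
    D ↦ CC
    A ↦ BAC  (constrained at step 1)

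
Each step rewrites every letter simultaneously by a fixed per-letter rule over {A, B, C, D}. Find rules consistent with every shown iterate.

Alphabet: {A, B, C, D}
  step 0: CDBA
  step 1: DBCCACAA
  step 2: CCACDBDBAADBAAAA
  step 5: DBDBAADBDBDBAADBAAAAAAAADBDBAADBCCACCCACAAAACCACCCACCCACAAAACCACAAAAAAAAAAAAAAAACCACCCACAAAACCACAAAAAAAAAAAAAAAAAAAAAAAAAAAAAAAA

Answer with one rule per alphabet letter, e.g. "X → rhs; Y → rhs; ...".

A->AA, B->AC, C->DB, D->CC

  step 1 ⇒ step 2: DBCCACAA ⇒ CC·AC·DB·DB·AA·DB·AA·AA
    A ↦ AA
    B ↦ AC
    C ↦ DB
    D ↦ CC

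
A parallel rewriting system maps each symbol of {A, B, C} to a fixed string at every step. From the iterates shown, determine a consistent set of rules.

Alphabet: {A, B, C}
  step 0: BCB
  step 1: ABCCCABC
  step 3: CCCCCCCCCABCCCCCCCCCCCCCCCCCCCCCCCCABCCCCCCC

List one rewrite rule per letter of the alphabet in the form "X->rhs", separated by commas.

  step 0 ⇒ step 1: BCB ⇒ ABC·CC·ABC
    B ↦ ABC
    C ↦ CC
    A ↦ CCC  (constrained at step 1)

A->CCC, B->ABC, C->CC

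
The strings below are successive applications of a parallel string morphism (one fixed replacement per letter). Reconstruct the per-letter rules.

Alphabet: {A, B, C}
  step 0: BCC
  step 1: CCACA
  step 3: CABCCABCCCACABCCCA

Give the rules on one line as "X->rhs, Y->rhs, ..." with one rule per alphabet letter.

  step 0 ⇒ step 1: BCC ⇒ C·CA·CA
    B ↦ C
    C ↦ CA
    A ↦ BC  (constrained at step 1)

A->BC, B->C, C->CA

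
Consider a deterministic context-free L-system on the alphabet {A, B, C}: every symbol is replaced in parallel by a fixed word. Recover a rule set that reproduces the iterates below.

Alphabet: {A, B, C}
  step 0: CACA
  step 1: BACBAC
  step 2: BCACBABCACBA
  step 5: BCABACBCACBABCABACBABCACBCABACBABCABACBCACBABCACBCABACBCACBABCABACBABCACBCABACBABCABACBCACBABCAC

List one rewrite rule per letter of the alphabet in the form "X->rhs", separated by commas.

A->C, B->BCA, C->BA

  step 1 ⇒ step 2: BACBAC ⇒ BCA·C·BA·BCA·C·BA
    A ↦ C
    B ↦ BCA
    C ↦ BA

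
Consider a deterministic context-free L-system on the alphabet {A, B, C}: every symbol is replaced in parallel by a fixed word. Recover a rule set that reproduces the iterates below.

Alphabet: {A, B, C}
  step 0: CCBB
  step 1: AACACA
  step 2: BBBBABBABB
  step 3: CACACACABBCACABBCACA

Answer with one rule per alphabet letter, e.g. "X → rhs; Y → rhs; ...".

A->BB, B->CA, C->A

  step 2 ⇒ step 3: BBBBABBABB ⇒ CA·CA·CA·CA·BB·CA·CA·BB·CA·CA
    A ↦ BB
    B ↦ CA
  step 0 ⇒ step 1: CCBB ⇒ A·A·CA·CA
    C ↦ A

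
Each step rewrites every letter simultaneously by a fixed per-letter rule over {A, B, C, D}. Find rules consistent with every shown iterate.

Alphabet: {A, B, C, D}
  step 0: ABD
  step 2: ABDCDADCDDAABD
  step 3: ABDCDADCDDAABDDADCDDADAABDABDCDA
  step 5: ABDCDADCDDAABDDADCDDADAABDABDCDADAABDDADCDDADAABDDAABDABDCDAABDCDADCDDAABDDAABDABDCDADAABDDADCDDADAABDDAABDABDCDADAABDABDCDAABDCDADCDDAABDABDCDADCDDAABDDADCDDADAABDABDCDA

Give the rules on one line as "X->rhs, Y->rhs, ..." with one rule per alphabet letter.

A->ABD, B->C, C->DCD, D->DA

  step 2 ⇒ step 3: ABDCDADCDDAABD ⇒ ABD·C·DA·DCD·DA·ABD·DA·DCD·DA·DA·ABD·ABD·C·DA
    A ↦ ABD
    B ↦ C
    C ↦ DCD
    D ↦ DA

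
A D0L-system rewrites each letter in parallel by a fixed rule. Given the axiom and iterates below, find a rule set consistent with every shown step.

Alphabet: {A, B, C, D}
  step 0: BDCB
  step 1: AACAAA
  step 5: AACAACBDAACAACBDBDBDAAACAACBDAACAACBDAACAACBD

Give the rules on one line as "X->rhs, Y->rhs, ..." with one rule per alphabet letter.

A->BD, B->AA, C->A, D->C

  step 0 ⇒ step 1: BDCB ⇒ AA·C·A·AA
    B ↦ AA
    C ↦ A
    D ↦ C
    A ↦ BD  (constrained at step 1)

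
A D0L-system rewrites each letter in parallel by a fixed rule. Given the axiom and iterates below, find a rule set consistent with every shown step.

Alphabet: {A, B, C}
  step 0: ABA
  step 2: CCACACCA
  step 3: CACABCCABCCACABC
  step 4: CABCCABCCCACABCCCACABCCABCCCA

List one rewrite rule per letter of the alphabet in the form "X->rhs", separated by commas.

A->BC, B->C, C->CA

  step 3 ⇒ step 4: CACABCCABCCACABC ⇒ CA·BC·CA·BC·C·CA·CA·BC·C·CA·CA·BC·CA·BC·C·CA
    A ↦ BC
    B ↦ C
    C ↦ CA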